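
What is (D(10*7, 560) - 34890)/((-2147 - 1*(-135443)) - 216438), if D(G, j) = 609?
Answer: 3809/9238 ≈ 0.41232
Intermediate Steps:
(D(10*7, 560) - 34890)/((-2147 - 1*(-135443)) - 216438) = (609 - 34890)/((-2147 - 1*(-135443)) - 216438) = -34281/((-2147 + 135443) - 216438) = -34281/(133296 - 216438) = -34281/(-83142) = -34281*(-1/83142) = 3809/9238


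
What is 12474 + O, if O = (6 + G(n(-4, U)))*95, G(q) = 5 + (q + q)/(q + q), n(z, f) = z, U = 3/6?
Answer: 13614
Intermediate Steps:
U = 1/2 (U = 3*(1/6) = 1/2 ≈ 0.50000)
G(q) = 6 (G(q) = 5 + (2*q)/((2*q)) = 5 + (2*q)*(1/(2*q)) = 5 + 1 = 6)
O = 1140 (O = (6 + 6)*95 = 12*95 = 1140)
12474 + O = 12474 + 1140 = 13614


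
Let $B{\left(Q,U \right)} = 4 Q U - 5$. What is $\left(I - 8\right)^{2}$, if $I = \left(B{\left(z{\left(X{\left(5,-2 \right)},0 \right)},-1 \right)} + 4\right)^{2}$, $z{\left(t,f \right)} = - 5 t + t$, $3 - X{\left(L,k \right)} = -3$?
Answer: $81306289$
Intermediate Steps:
$X{\left(L,k \right)} = 6$ ($X{\left(L,k \right)} = 3 - -3 = 3 + 3 = 6$)
$z{\left(t,f \right)} = - 4 t$
$B{\left(Q,U \right)} = -5 + 4 Q U$ ($B{\left(Q,U \right)} = 4 Q U - 5 = -5 + 4 Q U$)
$I = 9025$ ($I = \left(\left(-5 + 4 \left(\left(-4\right) 6\right) \left(-1\right)\right) + 4\right)^{2} = \left(\left(-5 + 4 \left(-24\right) \left(-1\right)\right) + 4\right)^{2} = \left(\left(-5 + 96\right) + 4\right)^{2} = \left(91 + 4\right)^{2} = 95^{2} = 9025$)
$\left(I - 8\right)^{2} = \left(9025 - 8\right)^{2} = 9017^{2} = 81306289$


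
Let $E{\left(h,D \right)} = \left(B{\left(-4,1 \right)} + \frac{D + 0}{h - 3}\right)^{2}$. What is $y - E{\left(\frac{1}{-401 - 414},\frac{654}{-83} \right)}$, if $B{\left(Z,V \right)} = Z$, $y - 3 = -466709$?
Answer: $- \frac{4808994067065147}{10304077081} \approx -4.6671 \cdot 10^{5}$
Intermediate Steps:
$y = -466706$ ($y = 3 - 466709 = -466706$)
$E{\left(h,D \right)} = \left(-4 + \frac{D}{-3 + h}\right)^{2}$ ($E{\left(h,D \right)} = \left(-4 + \frac{D + 0}{h - 3}\right)^{2} = \left(-4 + \frac{D}{-3 + h}\right)^{2}$)
$y - E{\left(\frac{1}{-401 - 414},\frac{654}{-83} \right)} = -466706 - \frac{\left(12 + \frac{654}{-83} - \frac{4}{-401 - 414}\right)^{2}}{\left(-3 + \frac{1}{-401 - 414}\right)^{2}} = -466706 - \frac{\left(12 + 654 \left(- \frac{1}{83}\right) - \frac{4}{-815}\right)^{2}}{\left(-3 + \frac{1}{-815}\right)^{2}} = -466706 - \frac{\left(12 - \frac{654}{83} - - \frac{4}{815}\right)^{2}}{\left(-3 - \frac{1}{815}\right)^{2}} = -466706 - \frac{\left(12 - \frac{654}{83} + \frac{4}{815}\right)^{2}}{\frac{5982916}{664225}} = -466706 - \frac{664225 \left(\frac{279062}{67645}\right)^{2}}{5982916} = -466706 - \frac{664225}{5982916} \cdot \frac{77875599844}{4575846025} = -466706 - \frac{19468899961}{10304077081} = - \frac{4808994067065147}{10304077081}$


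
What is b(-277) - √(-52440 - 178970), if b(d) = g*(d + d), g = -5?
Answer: 2770 - I*√231410 ≈ 2770.0 - 481.05*I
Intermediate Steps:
b(d) = -10*d (b(d) = -5*(d + d) = -10*d)
b(-277) - √(-52440 - 178970) = -10*(-277) - √(-52440 - 178970) = 2770 - √(-231410) = 2770 - I*√231410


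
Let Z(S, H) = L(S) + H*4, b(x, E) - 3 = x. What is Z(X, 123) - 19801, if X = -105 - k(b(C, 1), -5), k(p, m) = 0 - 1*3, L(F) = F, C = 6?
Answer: -19411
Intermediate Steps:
b(x, E) = 3 + x
k(p, m) = -3 (k(p, m) = 0 - 3 = -3)
X = -102 (X = -105 - 1*(-3) = -105 + 3 = -102)
Z(S, H) = S + 4*H (Z(S, H) = S + H*4 = S + 4*H)
Z(X, 123) - 19801 = (-102 + 4*123) - 19801 = (-102 + 492) - 19801 = 390 - 19801 = -19411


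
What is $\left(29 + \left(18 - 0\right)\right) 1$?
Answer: $47$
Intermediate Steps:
$\left(29 + \left(18 - 0\right)\right) 1 = \left(29 + \left(18 + 0\right)\right) 1 = \left(29 + 18\right) 1 = 47 \cdot 1 = 47$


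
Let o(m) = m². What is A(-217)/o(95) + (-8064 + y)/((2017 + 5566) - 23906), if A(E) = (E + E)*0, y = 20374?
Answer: -12310/16323 ≈ -0.75415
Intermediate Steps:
A(E) = 0 (A(E) = (2*E)*0 = 0)
A(-217)/o(95) + (-8064 + y)/((2017 + 5566) - 23906) = 0/(95²) + (-8064 + 20374)/((2017 + 5566) - 23906) = 0/9025 + 12310/(7583 - 23906) = 0*(1/9025) + 12310/(-16323) = 0 + 12310*(-1/16323) = 0 - 12310/16323 = -12310/16323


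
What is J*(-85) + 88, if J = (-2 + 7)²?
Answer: -2037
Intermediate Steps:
J = 25 (J = 5² = 25)
J*(-85) + 88 = 25*(-85) + 88 = -2125 + 88 = -2037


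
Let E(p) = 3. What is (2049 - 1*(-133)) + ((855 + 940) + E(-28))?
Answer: 3980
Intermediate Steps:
(2049 - 1*(-133)) + ((855 + 940) + E(-28)) = (2049 - 1*(-133)) + ((855 + 940) + 3) = (2049 + 133) + (1795 + 3) = 2182 + 1798 = 3980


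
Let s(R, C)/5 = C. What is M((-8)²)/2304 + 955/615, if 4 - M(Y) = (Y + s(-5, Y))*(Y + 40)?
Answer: -372631/23616 ≈ -15.779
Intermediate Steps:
s(R, C) = 5*C
M(Y) = 4 - 6*Y*(40 + Y) (M(Y) = 4 - (Y + 5*Y)*(Y + 40) = 4 - 6*Y*(40 + Y))
M((-8)²)/2304 + 955/615 = (4 - 240*(-8)² - 6*((-8)²)²)/2304 + 955/615 = (4 - 240*64 - 6*64²)*(1/2304) + 955*(1/615) = (4 - 15360 - 6*4096)*(1/2304) + 191/123 = (4 - 15360 - 24576)*(1/2304) + 191/123 = -39932*1/2304 + 191/123 = -9983/576 + 191/123 = -372631/23616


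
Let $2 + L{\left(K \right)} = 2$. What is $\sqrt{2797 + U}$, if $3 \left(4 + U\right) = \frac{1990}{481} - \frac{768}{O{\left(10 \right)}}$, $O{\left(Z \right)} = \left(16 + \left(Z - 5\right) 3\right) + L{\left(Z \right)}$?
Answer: $\frac{\sqrt{5575143170883}}{44733} \approx 52.784$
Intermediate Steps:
$L{\left(K \right)} = 0$ ($L{\left(K \right)} = -2 + 2 = 0$)
$O{\left(Z \right)} = 1 + 3 Z$ ($O{\left(Z \right)} = \left(16 + \left(Z - 5\right) 3\right) + 0 = \left(16 + \left(-5 + Z\right) 3\right) + 0 = \left(16 + \left(-15 + 3 Z\right)\right) + 0 = \left(1 + 3 Z\right) + 0 = 1 + 3 Z$)
$U = - \frac{486650}{44733}$ ($U = -4 + \frac{\frac{1990}{481} - \frac{768}{1 + 3 \cdot 10}}{3} = -4 + \frac{1990 \cdot \frac{1}{481} - \frac{768}{1 + 30}}{3} = -4 + \frac{\frac{1990}{481} - \frac{768}{31}}{3} = -4 + \frac{1}{3} \left(- \frac{307718}{14911}\right) = -4 - \frac{307718}{44733} = - \frac{486650}{44733} \approx -10.879$)
$\sqrt{2797 + U} = \sqrt{2797 - \frac{486650}{44733}} = \sqrt{\frac{124631551}{44733}} = \frac{\sqrt{5575143170883}}{44733}$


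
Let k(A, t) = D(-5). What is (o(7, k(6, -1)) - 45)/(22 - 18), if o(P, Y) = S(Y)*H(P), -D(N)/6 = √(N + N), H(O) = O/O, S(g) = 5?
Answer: -10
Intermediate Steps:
H(O) = 1
D(N) = -6*√2*√N (D(N) = -6*√(N + N) = -6*√2*√N)
k(A, t) = -6*I*√10 (k(A, t) = -6*√2*√(-5) = -6*√2*I*√5 = -6*I*√10)
o(P, Y) = 5 (o(P, Y) = 5*1 = 5)
(o(7, k(6, -1)) - 45)/(22 - 18) = (5 - 45)/(22 - 18) = -40/4 = -40*¼ = -10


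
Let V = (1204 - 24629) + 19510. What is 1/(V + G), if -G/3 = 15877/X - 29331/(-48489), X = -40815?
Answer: -219897615/861041591029 ≈ -0.00025539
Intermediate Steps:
V = -3915 (V = -23425 + 19510 = -3915)
G = -142428304/219897615 (G = -3*(15877/(-40815) - 29331/(-48489)) = -3*(15877*(-1/40815) - 29331*(-1/48489)) = -3*(-15877/40815 + 9777/16163) = -3*142428304/659692845 = -142428304/219897615 ≈ -0.64770)
1/(V + G) = 1/(-3915 - 142428304/219897615) = 1/(-861041591029/219897615) = -219897615/861041591029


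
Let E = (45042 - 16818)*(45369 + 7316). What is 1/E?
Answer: 1/1486981440 ≈ 6.7250e-10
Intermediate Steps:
E = 1486981440 (E = 28224*52685 = 1486981440)
1/E = 1/1486981440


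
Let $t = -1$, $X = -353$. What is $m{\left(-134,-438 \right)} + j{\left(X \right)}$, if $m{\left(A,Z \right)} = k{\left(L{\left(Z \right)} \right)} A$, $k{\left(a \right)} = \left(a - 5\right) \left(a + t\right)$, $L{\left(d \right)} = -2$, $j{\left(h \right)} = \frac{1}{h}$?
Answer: $- \frac{993343}{353} \approx -2814.0$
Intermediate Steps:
$k{\left(a \right)} = \left(-1 + a\right) \left(-5 + a\right)$ ($k{\left(a \right)} = \left(a - 5\right) \left(a - 1\right) = \left(-5 + a\right) \left(-1 + a\right) = \left(-1 + a\right) \left(-5 + a\right)$)
$m{\left(A,Z \right)} = 21 A$ ($m{\left(A,Z \right)} = \left(5 + \left(-2\right)^{2} - -12\right) A = \left(5 + 4 + 12\right) A = 21 A$)
$m{\left(-134,-438 \right)} + j{\left(X \right)} = 21 \left(-134\right) + \frac{1}{-353} = -2814 - \frac{1}{353} = - \frac{993343}{353}$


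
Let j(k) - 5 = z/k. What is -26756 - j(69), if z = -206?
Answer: -1846303/69 ≈ -26758.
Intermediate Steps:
j(k) = 5 - 206/k
-26756 - j(69) = -26756 - (5 - 206/69) = -26756 - 1*139/69 = -26756 - 139/69 = -1846303/69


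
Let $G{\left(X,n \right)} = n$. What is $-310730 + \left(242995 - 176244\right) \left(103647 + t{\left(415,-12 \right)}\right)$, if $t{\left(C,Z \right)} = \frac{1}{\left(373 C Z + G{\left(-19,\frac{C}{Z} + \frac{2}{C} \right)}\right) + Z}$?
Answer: $\frac{63999033296013063907}{9250781161} \approx 6.9182 \cdot 10^{9}$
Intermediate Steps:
$t{\left(C,Z \right)} = \frac{1}{Z + \frac{2}{C} + \frac{C}{Z} + 373 C Z}$ ($t{\left(C,Z \right)} = \frac{1}{\left(373 C Z + \left(\frac{C}{Z} + \frac{2}{C}\right)\right) + Z} = \frac{1}{\left(373 C Z + \left(\frac{2}{C} + \frac{C}{Z}\right)\right) + Z} = \frac{1}{\left(\frac{2}{C} + \frac{C}{Z} + 373 C Z\right) + Z} = \frac{1}{Z + \frac{2}{C} + \frac{C}{Z} + 373 C Z}$)
$-310730 + \left(242995 - 176244\right) \left(103647 + t{\left(415,-12 \right)}\right) = -310730 + \left(242995 - 176244\right) \left(103647 + 415 \left(-12\right) \frac{1}{415^{2} + 2 \left(-12\right) + 415 \left(-12\right)^{2} \left(1 + 373 \cdot 415\right)}\right) = -310730 + 66751 \left(103647 + 415 \left(-12\right) \frac{1}{172225 - 24 + 415 \cdot 144 \left(1 + 154795\right)}\right) = -310730 + 66751 \left(103647 + 415 \left(-12\right) \frac{1}{172225 - 24 + 415 \cdot 144 \cdot 154796}\right) = -310730 + 66751 \left(103647 + 415 \left(-12\right) \frac{1}{172225 - 24 + 9250608960}\right) = -310730 + 66751 \left(103647 + 415 \left(-12\right) \frac{1}{9250781161}\right) = -310730 + 66751 \left(103647 - \frac{4980}{9250781161}\right) = -310730 + 66751 \cdot \frac{958815714989187}{9250781161} = -310730 + \frac{64001907791243221437}{9250781161} = \frac{63999033296013063907}{9250781161}$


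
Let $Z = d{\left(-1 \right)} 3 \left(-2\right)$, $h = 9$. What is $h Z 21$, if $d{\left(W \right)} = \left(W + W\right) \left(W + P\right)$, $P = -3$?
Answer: $-9072$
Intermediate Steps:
$d{\left(W \right)} = 2 W \left(-3 + W\right)$ ($d{\left(W \right)} = \left(W + W\right) \left(W - 3\right) = 2 W \left(-3 + W\right)$)
$Z = -48$ ($Z = 2 \left(-1\right) \left(-3 - 1\right) 3 \left(-2\right) = 2 \left(-1\right) \left(-4\right) 3 \left(-2\right) = 8 \cdot 3 \left(-2\right) = 24 \left(-2\right) = -48$)
$h Z 21 = 9 \left(-48\right) 21 = \left(-432\right) 21 = -9072$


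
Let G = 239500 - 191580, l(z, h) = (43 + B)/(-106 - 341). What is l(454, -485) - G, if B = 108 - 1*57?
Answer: -21420334/447 ≈ -47920.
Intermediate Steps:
B = 51 (B = 108 - 57 = 51)
l(z, h) = -94/447 (l(z, h) = (43 + 51)/(-106 - 341) = 94/(-447) = 94*(-1/447) = -94/447)
G = 47920
l(454, -485) - G = -94/447 - 1*47920 = -94/447 - 47920 = -21420334/447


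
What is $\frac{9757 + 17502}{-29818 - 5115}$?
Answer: $- \frac{27259}{34933} \approx -0.78032$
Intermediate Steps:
$\frac{9757 + 17502}{-29818 - 5115} = \frac{27259}{-34933} = 27259 \left(- \frac{1}{34933}\right) = - \frac{27259}{34933}$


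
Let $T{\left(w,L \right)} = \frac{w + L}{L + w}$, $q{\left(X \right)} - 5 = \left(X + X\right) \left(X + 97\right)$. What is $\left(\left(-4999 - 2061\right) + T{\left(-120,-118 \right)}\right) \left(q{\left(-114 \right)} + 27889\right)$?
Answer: $-224264430$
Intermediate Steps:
$q{\left(X \right)} = 5 + 2 X \left(97 + X\right)$ ($q{\left(X \right)} = 5 + \left(X + X\right) \left(X + 97\right) = 5 + 2 X \left(97 + X\right)$)
$T{\left(w,L \right)} = 1$ ($T{\left(w,L \right)} = \frac{L + w}{L + w} = 1$)
$\left(\left(-4999 - 2061\right) + T{\left(-120,-118 \right)}\right) \left(q{\left(-114 \right)} + 27889\right) = \left(\left(-4999 - 2061\right) + 1\right) \left(\left(5 + 2 \left(-114\right)^{2} + 194 \left(-114\right)\right) + 27889\right) = \left(-7060 + 1\right) \left(\left(5 + 2 \cdot 12996 - 22116\right) + 27889\right) = - 7059 \left(\left(5 + 25992 - 22116\right) + 27889\right) = - 7059 \left(3881 + 27889\right) = \left(-7059\right) 31770 = -224264430$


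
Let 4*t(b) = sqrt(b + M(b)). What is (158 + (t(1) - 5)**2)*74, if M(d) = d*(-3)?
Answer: 54131/4 - 185*I*sqrt(2) ≈ 13533.0 - 261.63*I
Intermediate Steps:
M(d) = -3*d
t(b) = sqrt(2)*sqrt(-b)/4 (t(b) = sqrt(b - 3*b)/4 = sqrt(-2*b)/4 = (sqrt(2)*sqrt(-b))/4 = sqrt(2)*sqrt(-b)/4)
(158 + (t(1) - 5)**2)*74 = (158 + (sqrt(2)*sqrt(-1*1)/4 - 5)**2)*74 = (158 + (sqrt(2)*sqrt(-1)/4 - 5)**2)*74 = (158 + (sqrt(2)*I/4 - 5)**2)*74 = (158 + (I*sqrt(2)/4 - 5)**2)*74 = (158 + (-5 + I*sqrt(2)/4)**2)*74 = 11692 + 74*(-5 + I*sqrt(2)/4)**2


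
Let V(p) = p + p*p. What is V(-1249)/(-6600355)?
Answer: -1558752/6600355 ≈ -0.23616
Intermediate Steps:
V(p) = p + p²
V(-1249)/(-6600355) = -1249*(1 - 1249)/(-6600355) = -1249*(-1248)*(-1/6600355) = 1558752*(-1/6600355) = -1558752/6600355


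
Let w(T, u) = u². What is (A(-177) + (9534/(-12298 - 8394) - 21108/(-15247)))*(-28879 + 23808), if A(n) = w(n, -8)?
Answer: -7419170368511/22535066 ≈ -3.2923e+5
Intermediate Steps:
A(n) = 64 (A(n) = (-8)² = 64)
(A(-177) + (9534/(-12298 - 8394) - 21108/(-15247)))*(-28879 + 23808) = (64 + (9534/(-12298 - 8394) - 21108/(-15247)))*(-28879 + 23808) = (64 + (9534/(-20692) - 21108*(-1/15247)))*(-5071) = (64 + (9534*(-1/20692) + 21108/15247))*(-5071) = (64 + (-681/1478 + 21108/15247))*(-5071) = (64 + 20814417/22535066)*(-5071) = (1463058641/22535066)*(-5071) = -7419170368511/22535066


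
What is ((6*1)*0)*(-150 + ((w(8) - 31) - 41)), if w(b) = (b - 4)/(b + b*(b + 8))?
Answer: 0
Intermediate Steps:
w(b) = (-4 + b)/(b + b*(8 + b))
((6*1)*0)*(-150 + ((w(8) - 31) - 41)) = ((6*1)*0)*(-150 + (((-4 + 8)/(8*(9 + 8)) - 31) - 41)) = (6*0)*(-150 + (((1/8)*4/17 - 31) - 41)) = 0*(-150 + (((1/8)*(1/17)*4 - 31) - 41)) = 0*(-150 + ((1/34 - 31) - 41)) = 0*(-150 + (-1053/34 - 41)) = 0*(-150 - 2447/34) = 0*(-7547/34) = 0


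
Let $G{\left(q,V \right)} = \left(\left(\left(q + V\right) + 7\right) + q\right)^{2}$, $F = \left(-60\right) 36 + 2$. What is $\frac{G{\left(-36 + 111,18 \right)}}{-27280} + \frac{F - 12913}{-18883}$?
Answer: $- \frac{33430999}{103025648} \approx -0.32449$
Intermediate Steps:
$F = -2158$ ($F = -2160 + 2 = -2158$)
$G{\left(q,V \right)} = \left(7 + V + 2 q\right)^{2}$ ($G{\left(q,V \right)} = \left(\left(\left(V + q\right) + 7\right) + q\right)^{2} = \left(\left(7 + V + q\right) + q\right)^{2} = \left(7 + V + 2 q\right)^{2}$)
$\frac{G{\left(-36 + 111,18 \right)}}{-27280} + \frac{F - 12913}{-18883} = \frac{\left(7 + 18 + 2 \left(-36 + 111\right)\right)^{2}}{-27280} + \frac{-2158 - 12913}{-18883} = \left(7 + 18 + 2 \cdot 75\right)^{2} \left(- \frac{1}{27280}\right) + \left(-2158 - 12913\right) \left(- \frac{1}{18883}\right) = \left(7 + 18 + 150\right)^{2} \left(- \frac{1}{27280}\right) - - \frac{15071}{18883} = 175^{2} \left(- \frac{1}{27280}\right) + \frac{15071}{18883} = 30625 \left(- \frac{1}{27280}\right) + \frac{15071}{18883} = - \frac{6125}{5456} + \frac{15071}{18883} = - \frac{33430999}{103025648}$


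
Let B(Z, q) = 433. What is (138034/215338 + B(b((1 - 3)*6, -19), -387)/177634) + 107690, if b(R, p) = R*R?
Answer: 2059656262859195/19125675146 ≈ 1.0769e+5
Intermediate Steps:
b(R, p) = R²
(138034/215338 + B(b((1 - 3)*6, -19), -387)/177634) + 107690 = (138034/215338 + 433/177634) + 107690 = (138034*(1/215338) + 433*(1/177634)) + 107690 = (69017/107669 + 433/177634) + 107690 = 12306386455/19125675146 + 107690 = 2059656262859195/19125675146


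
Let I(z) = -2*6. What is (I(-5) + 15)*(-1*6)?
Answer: -18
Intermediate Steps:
I(z) = -12
(I(-5) + 15)*(-1*6) = (-12 + 15)*(-1*6) = 3*(-6) = -18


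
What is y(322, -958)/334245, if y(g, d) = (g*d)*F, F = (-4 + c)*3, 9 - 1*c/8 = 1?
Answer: -3701712/22283 ≈ -166.12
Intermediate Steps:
c = 64 (c = 72 - 8*1 = 72 - 8 = 64)
F = 180 (F = (-4 + 64)*3 = 60*3 = 180)
y(g, d) = 180*d*g (y(g, d) = (g*d)*180 = (d*g)*180 = 180*d*g)
y(322, -958)/334245 = (180*(-958)*322)/334245 = -55525680*1/334245 = -3701712/22283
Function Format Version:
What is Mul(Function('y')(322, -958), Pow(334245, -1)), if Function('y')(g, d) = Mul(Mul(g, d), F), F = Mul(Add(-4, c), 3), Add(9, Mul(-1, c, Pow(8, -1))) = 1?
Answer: Rational(-3701712, 22283) ≈ -166.12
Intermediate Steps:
c = 64 (c = Add(72, Mul(-8, 1)) = Add(72, -8) = 64)
F = 180 (F = Mul(Add(-4, 64), 3) = Mul(60, 3) = 180)
Function('y')(g, d) = Mul(180, d, g) (Function('y')(g, d) = Mul(Mul(g, d), 180) = Mul(Mul(d, g), 180) = Mul(180, d, g))
Mul(Function('y')(322, -958), Pow(334245, -1)) = Mul(Mul(180, -958, 322), Pow(334245, -1)) = Mul(-55525680, Rational(1, 334245)) = Rational(-3701712, 22283)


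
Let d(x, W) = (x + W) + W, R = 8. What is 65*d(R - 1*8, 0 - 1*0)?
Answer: 0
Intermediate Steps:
d(x, W) = x + 2*W (d(x, W) = (W + x) + W = x + 2*W)
65*d(R - 1*8, 0 - 1*0) = 65*((8 - 1*8) + 2*(0 - 1*0)) = 65*((8 - 8) + 2*(0 + 0)) = 65*(0 + 2*0) = 65*(0 + 0) = 65*0 = 0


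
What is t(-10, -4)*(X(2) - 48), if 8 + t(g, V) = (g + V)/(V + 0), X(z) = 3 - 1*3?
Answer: 216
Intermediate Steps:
X(z) = 0 (X(z) = 3 - 3 = 0)
t(g, V) = -8 + (V + g)/V (t(g, V) = -8 + (g + V)/(V + 0) = -8 + (V + g)/V)
t(-10, -4)*(X(2) - 48) = (-7 - 10/(-4))*(0 - 48) = (-7 - 10*(-¼))*(-48) = (-7 + 5/2)*(-48) = -9/2*(-48) = 216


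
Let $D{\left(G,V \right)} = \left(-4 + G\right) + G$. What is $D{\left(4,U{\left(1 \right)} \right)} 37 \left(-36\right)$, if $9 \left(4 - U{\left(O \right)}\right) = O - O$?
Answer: $-5328$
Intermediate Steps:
$U{\left(O \right)} = 4$ ($U{\left(O \right)} = 4 - \frac{O - O}{9} = 4 - 0 = 4 + 0 = 4$)
$D{\left(G,V \right)} = -4 + 2 G$
$D{\left(4,U{\left(1 \right)} \right)} 37 \left(-36\right) = \left(-4 + 2 \cdot 4\right) 37 \left(-36\right) = \left(-4 + 8\right) 37 \left(-36\right) = 4 \cdot 37 \left(-36\right) = 148 \left(-36\right) = -5328$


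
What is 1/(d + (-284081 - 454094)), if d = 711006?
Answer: -1/27169 ≈ -3.6807e-5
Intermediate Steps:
1/(d + (-284081 - 454094)) = 1/(711006 + (-284081 - 454094)) = 1/(711006 - 738175) = 1/(-27169) = -1/27169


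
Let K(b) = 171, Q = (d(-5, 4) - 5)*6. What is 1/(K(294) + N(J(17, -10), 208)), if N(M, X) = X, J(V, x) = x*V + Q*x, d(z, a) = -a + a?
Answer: 1/379 ≈ 0.0026385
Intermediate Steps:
d(z, a) = 0
Q = -30 (Q = (0 - 5)*6 = -5*6 = -30)
J(V, x) = -30*x + V*x (J(V, x) = x*V - 30*x = V*x - 30*x = -30*x + V*x)
1/(K(294) + N(J(17, -10), 208)) = 1/(171 + 208) = 1/379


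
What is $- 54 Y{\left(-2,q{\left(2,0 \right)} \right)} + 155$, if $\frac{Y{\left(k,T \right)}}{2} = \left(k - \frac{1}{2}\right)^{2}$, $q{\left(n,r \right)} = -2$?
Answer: $-520$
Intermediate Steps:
$Y{\left(k,T \right)} = 2 \left(- \frac{1}{2} + k\right)^{2}$ ($Y{\left(k,T \right)} = 2 \left(k - \frac{1}{2}\right)^{2} = 2 \left(- \frac{1}{2} + k\right)^{2}$)
$- 54 Y{\left(-2,q{\left(2,0 \right)} \right)} + 155 = - 54 \frac{\left(-1 + 2 \left(-2\right)\right)^{2}}{2} + 155 = - 54 \frac{\left(-1 - 4\right)^{2}}{2} + 155 = - 54 \frac{\left(-5\right)^{2}}{2} + 155 = - 54 \cdot \frac{1}{2} \cdot 25 + 155 = \left(-54\right) \frac{25}{2} + 155 = -675 + 155 = -520$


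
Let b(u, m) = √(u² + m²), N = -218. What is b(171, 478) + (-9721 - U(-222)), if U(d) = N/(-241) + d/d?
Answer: -2343220/241 + 65*√61 ≈ -9215.2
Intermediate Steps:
U(d) = 459/241 (U(d) = -218/(-241) + d/d = -218*(-1/241) + 1 = 218/241 + 1 = 459/241)
b(u, m) = √(m² + u²)
b(171, 478) + (-9721 - U(-222)) = √(478² + 171²) + (-9721 - 1*459/241) = √(228484 + 29241) + (-9721 - 459/241) = √257725 - 2343220/241 = 65*√61 - 2343220/241 = -2343220/241 + 65*√61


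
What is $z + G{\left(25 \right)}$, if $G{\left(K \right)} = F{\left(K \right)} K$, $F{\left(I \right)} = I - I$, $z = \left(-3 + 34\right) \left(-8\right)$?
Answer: $-248$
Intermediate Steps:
$z = -248$ ($z = 31 \left(-8\right) = -248$)
$F{\left(I \right)} = 0$
$G{\left(K \right)} = 0$ ($G{\left(K \right)} = 0 K = 0$)
$z + G{\left(25 \right)} = -248 + 0 = -248$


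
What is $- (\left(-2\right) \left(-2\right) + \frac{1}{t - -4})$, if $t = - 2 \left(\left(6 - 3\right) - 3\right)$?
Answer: $- \frac{17}{4} \approx -4.25$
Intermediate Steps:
$t = 0$ ($t = - 2 \left(3 - 3\right) = \left(-2\right) 0 = 0$)
$- (\left(-2\right) \left(-2\right) + \frac{1}{t - -4}) = - (\left(-2\right) \left(-2\right) + \frac{1}{0 - -4}) = - (4 + \frac{1}{0 + 4}) = - (4 + \frac{1}{4}) = \left(-1\right) \frac{17}{4} = - \frac{17}{4}$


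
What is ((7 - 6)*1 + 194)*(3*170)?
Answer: 99450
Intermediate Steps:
((7 - 6)*1 + 194)*(3*170) = (1*1 + 194)*510 = (1 + 194)*510 = 195*510 = 99450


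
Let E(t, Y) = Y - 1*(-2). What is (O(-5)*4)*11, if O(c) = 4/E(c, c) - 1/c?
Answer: -748/15 ≈ -49.867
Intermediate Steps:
E(t, Y) = 2 + Y (E(t, Y) = Y + 2 = 2 + Y)
O(c) = -1/c + 4/(2 + c) (O(c) = 4/(2 + c) - 1/c = -1/c + 4/(2 + c))
(O(-5)*4)*11 = (((-2 + 3*(-5))/((-5)*(2 - 5)))*4)*11 = (-⅕*(-2 - 15)/(-3)*4)*11 = (-⅕*(-⅓)*(-17)*4)*11 = -17/15*4*11 = -68/15*11 = -748/15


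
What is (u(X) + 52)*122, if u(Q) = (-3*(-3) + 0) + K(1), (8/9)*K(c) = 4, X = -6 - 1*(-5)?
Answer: 7991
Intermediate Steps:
X = -1 (X = -6 + 5 = -1)
K(c) = 9/2 (K(c) = (9/8)*4 = 9/2)
u(Q) = 27/2 (u(Q) = (-3*(-3) + 0) + 9/2 = (9 + 0) + 9/2 = 9 + 9/2 = 27/2)
(u(X) + 52)*122 = (27/2 + 52)*122 = (131/2)*122 = 7991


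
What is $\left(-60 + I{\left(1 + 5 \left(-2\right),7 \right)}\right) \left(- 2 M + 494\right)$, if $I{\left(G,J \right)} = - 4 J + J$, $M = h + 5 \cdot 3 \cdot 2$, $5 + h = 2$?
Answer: $-35640$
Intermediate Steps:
$h = -3$ ($h = -5 + 2 = -3$)
$M = 27$ ($M = -3 + 5 \cdot 3 \cdot 2 = -3 + 15 \cdot 2 = -3 + 30 = 27$)
$I{\left(G,J \right)} = - 3 J$
$\left(-60 + I{\left(1 + 5 \left(-2\right),7 \right)}\right) \left(- 2 M + 494\right) = \left(-60 - 21\right) \left(\left(-2\right) 27 + 494\right) = \left(-60 - 21\right) \left(-54 + 494\right) = \left(-81\right) 440 = -35640$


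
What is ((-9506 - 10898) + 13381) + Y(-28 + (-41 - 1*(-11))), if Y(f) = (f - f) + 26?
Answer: -6997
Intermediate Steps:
Y(f) = 26 (Y(f) = 0 + 26 = 26)
((-9506 - 10898) + 13381) + Y(-28 + (-41 - 1*(-11))) = ((-9506 - 10898) + 13381) + 26 = (-20404 + 13381) + 26 = -7023 + 26 = -6997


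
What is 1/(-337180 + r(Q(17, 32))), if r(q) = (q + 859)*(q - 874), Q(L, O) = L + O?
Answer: -1/1086280 ≈ -9.2057e-7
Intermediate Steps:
r(q) = (-874 + q)*(859 + q) (r(q) = (859 + q)*(-874 + q) = (-874 + q)*(859 + q))
1/(-337180 + r(Q(17, 32))) = 1/(-337180 + (-750766 + (17 + 32)**2 - 15*(17 + 32))) = 1/(-337180 + (-750766 + 49**2 - 15*49)) = 1/(-337180 + (-750766 + 2401 - 735)) = 1/(-337180 - 749100) = 1/(-1086280) = -1/1086280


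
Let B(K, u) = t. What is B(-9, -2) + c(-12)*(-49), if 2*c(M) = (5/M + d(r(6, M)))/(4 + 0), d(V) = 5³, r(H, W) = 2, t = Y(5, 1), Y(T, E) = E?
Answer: -73159/96 ≈ -762.07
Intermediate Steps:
t = 1
B(K, u) = 1
d(V) = 125
c(M) = 125/8 + 5/(8*M) (c(M) = ((5/M + 125)/(4 + 0))/2 = ((125 + 5/M)/4)/2 = ((125 + 5/M)*(¼))/2 = (125/4 + 5/(4*M))/2 = 125/8 + 5/(8*M))
B(-9, -2) + c(-12)*(-49) = 1 + ((5/8)*(1 + 25*(-12))/(-12))*(-49) = 1 + ((5/8)*(-1/12)*(1 - 300))*(-49) = 1 + ((5/8)*(-1/12)*(-299))*(-49) = 1 + (1495/96)*(-49) = 1 - 73255/96 = -73159/96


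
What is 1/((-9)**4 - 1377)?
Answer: 1/5184 ≈ 0.00019290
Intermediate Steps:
1/((-9)**4 - 1377) = 1/(6561 - 1377) = 1/5184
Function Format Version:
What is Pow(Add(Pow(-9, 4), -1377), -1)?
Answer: Rational(1, 5184) ≈ 0.00019290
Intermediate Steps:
Pow(Add(Pow(-9, 4), -1377), -1) = Pow(Add(6561, -1377), -1) = Pow(5184, -1) = Rational(1, 5184)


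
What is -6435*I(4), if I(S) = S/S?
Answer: -6435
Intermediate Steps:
I(S) = 1
-6435*I(4) = -6435*1 = -6435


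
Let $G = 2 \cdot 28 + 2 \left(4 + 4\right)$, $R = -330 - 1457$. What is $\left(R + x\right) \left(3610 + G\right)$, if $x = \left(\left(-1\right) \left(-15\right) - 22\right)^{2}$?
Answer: $-6399316$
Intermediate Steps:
$x = 49$ ($x = \left(15 - 22\right)^{2} = \left(-7\right)^{2} = 49$)
$R = -1787$ ($R = -330 - 1457 = -1787$)
$G = 72$ ($G = 56 + 2 \cdot 8 = 56 + 16 = 72$)
$\left(R + x\right) \left(3610 + G\right) = \left(-1787 + 49\right) \left(3610 + 72\right) = \left(-1738\right) 3682 = -6399316$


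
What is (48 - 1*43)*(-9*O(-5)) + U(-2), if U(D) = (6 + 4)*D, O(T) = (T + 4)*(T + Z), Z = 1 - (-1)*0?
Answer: -200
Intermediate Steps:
Z = 1 (Z = 1 - 1*0 = 1 + 0 = 1)
O(T) = (1 + T)*(4 + T) (O(T) = (T + 4)*(T + 1) = (4 + T)*(1 + T) = (1 + T)*(4 + T))
U(D) = 10*D
(48 - 1*43)*(-9*O(-5)) + U(-2) = (48 - 1*43)*(-9*(4 + (-5)**2 + 5*(-5))) + 10*(-2) = (48 - 43)*(-9*(4 + 25 - 25)) - 20 = 5*(-9*4) - 20 = 5*(-36) - 20 = -180 - 20 = -200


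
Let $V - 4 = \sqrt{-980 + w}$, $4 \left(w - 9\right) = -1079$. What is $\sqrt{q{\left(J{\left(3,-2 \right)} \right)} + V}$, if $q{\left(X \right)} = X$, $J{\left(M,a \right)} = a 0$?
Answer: $\frac{\sqrt{16 + 2 i \sqrt{4963}}}{2} \approx 4.4413 + 3.9655 i$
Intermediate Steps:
$w = - \frac{1043}{4}$ ($w = 9 + \frac{1}{4} \left(-1079\right) = 9 - \frac{1079}{4} = - \frac{1043}{4} \approx -260.75$)
$J{\left(M,a \right)} = 0$
$V = 4 + \frac{i \sqrt{4963}}{2}$ ($V = 4 + \sqrt{-980 - \frac{1043}{4}} = 4 + \sqrt{- \frac{4963}{4}} = 4 + \frac{i \sqrt{4963}}{2} \approx 4.0 + 35.224 i$)
$\sqrt{q{\left(J{\left(3,-2 \right)} \right)} + V} = \sqrt{0 + \left(4 + \frac{i \sqrt{4963}}{2}\right)} = \sqrt{4 + \frac{i \sqrt{4963}}{2}}$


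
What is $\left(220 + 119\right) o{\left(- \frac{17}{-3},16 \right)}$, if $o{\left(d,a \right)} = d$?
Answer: $1921$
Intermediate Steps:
$\left(220 + 119\right) o{\left(- \frac{17}{-3},16 \right)} = \left(220 + 119\right) \left(- \frac{17}{-3}\right) = 339 \left(\left(-17\right) \left(- \frac{1}{3}\right)\right) = 339 \cdot \frac{17}{3} = 1921$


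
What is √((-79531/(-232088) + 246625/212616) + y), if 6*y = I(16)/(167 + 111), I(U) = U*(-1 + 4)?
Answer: √7817633823053516152757/71448348822 ≈ 1.2375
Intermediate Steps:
I(U) = 3*U (I(U) = U*3 = 3*U)
y = 4/139 (y = ((3*16)/(167 + 111))/6 = (48/278)/6 = ((1/278)*48)/6 = (⅙)*(24/139) = 4/139 ≈ 0.028777)
√((-79531/(-232088) + 246625/212616) + y) = √((-79531/(-232088) + 246625/212616) + 4/139) = √((-79531*(-1/232088) + 246625*(1/212616)) + 4/139) = √((79531/232088 + 246625/212616) + 4/139) = √(4634266631/3084101388 + 4/139) = √(656499467261/428690092932) = √7817633823053516152757/71448348822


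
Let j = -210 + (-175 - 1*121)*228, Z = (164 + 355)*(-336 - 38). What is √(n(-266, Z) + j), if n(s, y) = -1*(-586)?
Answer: 2*I*√16778 ≈ 259.06*I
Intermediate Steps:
Z = -194106 (Z = 519*(-374) = -194106)
n(s, y) = 586
j = -67698 (j = -210 + (-175 - 121)*228 = -210 - 296*228 = -210 - 67488 = -67698)
√(n(-266, Z) + j) = √(586 - 67698) = √(-67112) = 2*I*√16778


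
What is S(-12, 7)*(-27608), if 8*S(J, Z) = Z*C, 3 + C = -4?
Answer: 169099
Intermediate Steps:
C = -7 (C = -3 - 4 = -7)
S(J, Z) = -7*Z/8 (S(J, Z) = (Z*(-7))/8 = (-7*Z)/8 = -7*Z/8)
S(-12, 7)*(-27608) = -7/8*7*(-27608) = -49/8*(-27608) = 169099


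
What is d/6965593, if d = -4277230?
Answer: -4277230/6965593 ≈ -0.61405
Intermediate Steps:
d/6965593 = -4277230/6965593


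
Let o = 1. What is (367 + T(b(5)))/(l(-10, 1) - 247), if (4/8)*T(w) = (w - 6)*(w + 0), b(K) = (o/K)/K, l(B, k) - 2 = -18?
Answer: -229077/164375 ≈ -1.3936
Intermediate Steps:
l(B, k) = -16 (l(B, k) = 2 - 18 = -16)
b(K) = K**(-2) (b(K) = (1/K)/K = 1/(K*K) = K**(-2))
T(w) = 2*w*(-6 + w) (T(w) = 2*((w - 6)*(w + 0)) = 2*((-6 + w)*w) = 2*(w*(-6 + w)) = 2*w*(-6 + w))
(367 + T(b(5)))/(l(-10, 1) - 247) = (367 + 2*(-6 + 5**(-2))/5**2)/(-16 - 247) = (367 + 2*(1/25)*(-6 + 1/25))/(-263) = (367 + 2*(1/25)*(-149/25))*(-1/263) = (367 - 298/625)*(-1/263) = (229077/625)*(-1/263) = -229077/164375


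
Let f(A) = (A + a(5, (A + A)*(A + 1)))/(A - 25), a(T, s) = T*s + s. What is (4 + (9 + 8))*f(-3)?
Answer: -207/4 ≈ -51.750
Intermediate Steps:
a(T, s) = s + T*s
f(A) = (A + 12*A*(1 + A))/(-25 + A) (f(A) = (A + ((A + A)*(A + 1))*(1 + 5))/(A - 25) = (A + ((2*A)*(1 + A))*6)/(-25 + A) = (A + (2*A*(1 + A))*6)/(-25 + A) = (A + 12*A*(1 + A))/(-25 + A))
(4 + (9 + 8))*f(-3) = (4 + (9 + 8))*(-3*(13 + 12*(-3))/(-25 - 3)) = (4 + 17)*(-3*(13 - 36)/(-28)) = 21*(-3*(-1/28)*(-23)) = 21*(-69/28) = -207/4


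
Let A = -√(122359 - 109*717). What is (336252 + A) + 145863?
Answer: 482115 - 31*√46 ≈ 4.8191e+5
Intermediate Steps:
A = -31*√46 (A = -√(122359 - 78153) = -√44206 = -31*√46 ≈ -210.25)
(336252 + A) + 145863 = (336252 - 31*√46) + 145863 = 482115 - 31*√46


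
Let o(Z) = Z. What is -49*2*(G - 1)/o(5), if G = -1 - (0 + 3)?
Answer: 98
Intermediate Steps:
G = -4 (G = -1 - 1*3 = -1 - 3 = -4)
-49*2*(G - 1)/o(5) = -49*2*(-4 - 1)/5 = -49*2*(-5)/5 = -(-490)/5 = -49*(-2) = 98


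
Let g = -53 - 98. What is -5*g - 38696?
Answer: -37941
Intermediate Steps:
g = -151
-5*g - 38696 = -5*(-151) - 38696 = 755 - 38696 = -37941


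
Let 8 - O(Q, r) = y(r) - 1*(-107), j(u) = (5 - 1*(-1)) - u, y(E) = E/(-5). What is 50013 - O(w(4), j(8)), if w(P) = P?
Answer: 250562/5 ≈ 50112.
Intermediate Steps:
y(E) = -E/5 (y(E) = E*(-⅕) = -E/5)
j(u) = 6 - u (j(u) = (5 + 1) - u = 6 - u)
O(Q, r) = -99 + r/5 (O(Q, r) = 8 - (-r/5 - 1*(-107)) = 8 - (-r/5 + 107) = 8 - (107 - r/5) = 8 + (-107 + r/5) = -99 + r/5)
50013 - O(w(4), j(8)) = 50013 - (-99 + (6 - 1*8)/5) = 50013 - (-99 + (6 - 8)/5) = 50013 - (-99 + (⅕)*(-2)) = 50013 - (-99 - ⅖) = 50013 - 1*(-497/5) = 50013 + 497/5 = 250562/5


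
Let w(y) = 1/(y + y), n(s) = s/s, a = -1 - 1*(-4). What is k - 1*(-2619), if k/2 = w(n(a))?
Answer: 2620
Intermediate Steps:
a = 3 (a = -1 + 4 = 3)
n(s) = 1
w(y) = 1/(2*y)
k = 1 (k = 2*((1/2)/1) = 2*((1/2)*1) = 2*(1/2) = 1)
k - 1*(-2619) = 1 - 1*(-2619) = 1 + 2619 = 2620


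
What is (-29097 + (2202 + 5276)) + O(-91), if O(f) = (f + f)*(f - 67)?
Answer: 7137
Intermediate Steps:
O(f) = 2*f*(-67 + f) (O(f) = (2*f)*(-67 + f) = 2*f*(-67 + f))
(-29097 + (2202 + 5276)) + O(-91) = (-29097 + (2202 + 5276)) + 2*(-91)*(-67 - 91) = (-29097 + 7478) + 2*(-91)*(-158) = -21619 + 28756 = 7137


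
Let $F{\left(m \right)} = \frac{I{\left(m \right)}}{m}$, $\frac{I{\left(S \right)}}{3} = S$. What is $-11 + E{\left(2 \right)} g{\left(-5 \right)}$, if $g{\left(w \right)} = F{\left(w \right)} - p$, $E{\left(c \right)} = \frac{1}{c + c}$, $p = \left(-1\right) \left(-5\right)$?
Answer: $- \frac{23}{2} \approx -11.5$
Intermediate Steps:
$I{\left(S \right)} = 3 S$
$p = 5$
$E{\left(c \right)} = \frac{1}{2 c}$
$F{\left(m \right)} = 3$ ($F{\left(m \right)} = \frac{3 m}{m} = 3$)
$g{\left(w \right)} = -2$ ($g{\left(w \right)} = 3 - 5 = -2$)
$-11 + E{\left(2 \right)} g{\left(-5 \right)} = -11 + \frac{1}{2 \cdot 2} \left(-2\right) = -11 + \frac{1}{2} \cdot \frac{1}{2} \left(-2\right) = -11 + \frac{1}{4} \left(-2\right) = -11 - \frac{1}{2} = - \frac{23}{2}$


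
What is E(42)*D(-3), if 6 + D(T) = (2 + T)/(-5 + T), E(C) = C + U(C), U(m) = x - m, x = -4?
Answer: 47/2 ≈ 23.500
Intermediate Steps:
U(m) = -4 - m
E(C) = -4 (E(C) = C + (-4 - C) = -4)
D(T) = -6 + (2 + T)/(-5 + T)
E(42)*D(-3) = -4*(32 - 5*(-3))/(-5 - 3) = -4*(32 + 15)/(-8) = -(-1)*47/2 = -4*(-47/8) = 47/2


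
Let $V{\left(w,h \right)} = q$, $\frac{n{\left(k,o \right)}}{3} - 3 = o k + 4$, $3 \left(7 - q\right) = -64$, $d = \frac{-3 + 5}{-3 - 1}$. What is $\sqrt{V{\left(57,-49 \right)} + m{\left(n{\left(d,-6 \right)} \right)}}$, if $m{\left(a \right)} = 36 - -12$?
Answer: $\frac{\sqrt{687}}{3} \approx 8.7369$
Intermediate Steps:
$d = - \frac{1}{2}$ ($d = \frac{2}{-4} = 2 \left(- \frac{1}{4}\right) = - \frac{1}{2} \approx -0.5$)
$q = \frac{85}{3}$ ($q = 7 - - \frac{64}{3} = 7 + \frac{64}{3} = \frac{85}{3} \approx 28.333$)
$n{\left(k,o \right)} = 21 + 3 k o$ ($n{\left(k,o \right)} = 9 + 3 \left(o k + 4\right) = 9 + 3 \left(k o + 4\right) = 9 + 3 \left(4 + k o\right) = 9 + \left(12 + 3 k o\right) = 21 + 3 k o$)
$V{\left(w,h \right)} = \frac{85}{3}$
$m{\left(a \right)} = 48$ ($m{\left(a \right)} = 36 + 12 = 48$)
$\sqrt{V{\left(57,-49 \right)} + m{\left(n{\left(d,-6 \right)} \right)}} = \sqrt{\frac{85}{3} + 48} = \sqrt{\frac{229}{3}} = \frac{\sqrt{687}}{3}$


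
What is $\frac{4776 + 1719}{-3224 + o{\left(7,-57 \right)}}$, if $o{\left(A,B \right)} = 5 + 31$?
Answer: $- \frac{6495}{3188} \approx -2.0373$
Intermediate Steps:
$o{\left(A,B \right)} = 36$
$\frac{4776 + 1719}{-3224 + o{\left(7,-57 \right)}} = \frac{4776 + 1719}{-3224 + 36} = \frac{6495}{-3188} = 6495 \left(- \frac{1}{3188}\right) = - \frac{6495}{3188}$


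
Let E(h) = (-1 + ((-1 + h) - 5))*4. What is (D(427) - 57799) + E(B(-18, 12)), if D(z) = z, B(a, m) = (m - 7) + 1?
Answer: -57376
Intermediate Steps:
B(a, m) = -6 + m (B(a, m) = (-7 + m) + 1 = -6 + m)
E(h) = -28 + 4*h (E(h) = (-1 + (-6 + h))*4 = (-7 + h)*4 = -28 + 4*h)
(D(427) - 57799) + E(B(-18, 12)) = (427 - 57799) + (-28 + 4*(-6 + 12)) = -57372 + (-28 + 4*6) = -57372 + (-28 + 24) = -57372 - 4 = -57376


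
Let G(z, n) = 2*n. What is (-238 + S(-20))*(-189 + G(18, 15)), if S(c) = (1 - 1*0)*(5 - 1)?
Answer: 37206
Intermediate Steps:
S(c) = 4 (S(c) = (1 + 0)*4 = 1*4 = 4)
(-238 + S(-20))*(-189 + G(18, 15)) = (-238 + 4)*(-189 + 2*15) = -234*(-189 + 30) = -234*(-159) = 37206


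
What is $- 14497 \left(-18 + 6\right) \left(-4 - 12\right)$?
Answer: $-2783424$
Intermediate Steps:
$- 14497 \left(-18 + 6\right) \left(-4 - 12\right) = - 14497 \left(\left(-12\right) \left(-16\right)\right) = \left(-14497\right) 192 = -2783424$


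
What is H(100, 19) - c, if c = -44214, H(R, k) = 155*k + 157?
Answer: 47316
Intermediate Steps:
H(R, k) = 157 + 155*k
H(100, 19) - c = (157 + 155*19) - 1*(-44214) = (157 + 2945) + 44214 = 3102 + 44214 = 47316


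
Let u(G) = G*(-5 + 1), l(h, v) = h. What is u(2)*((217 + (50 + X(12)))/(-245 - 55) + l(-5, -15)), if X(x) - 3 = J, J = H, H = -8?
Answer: 3524/75 ≈ 46.987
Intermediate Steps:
J = -8
X(x) = -5 (X(x) = 3 - 8 = -5)
u(G) = -4*G (u(G) = G*(-4) = -4*G)
u(2)*((217 + (50 + X(12)))/(-245 - 55) + l(-5, -15)) = (-4*2)*((217 + (50 - 5))/(-245 - 55) - 5) = -8*((217 + 45)/(-300) - 5) = -8*(262*(-1/300) - 5) = -8*(-131/150 - 5) = -8*(-881/150) = 3524/75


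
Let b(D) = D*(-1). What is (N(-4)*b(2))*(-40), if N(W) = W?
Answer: -320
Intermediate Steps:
b(D) = -D
(N(-4)*b(2))*(-40) = -(-4)*2*(-40) = -4*(-2)*(-40) = 8*(-40) = -320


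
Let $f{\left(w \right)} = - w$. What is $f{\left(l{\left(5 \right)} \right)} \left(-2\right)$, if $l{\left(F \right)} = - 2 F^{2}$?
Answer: $-100$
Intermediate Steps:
$f{\left(l{\left(5 \right)} \right)} \left(-2\right) = - \left(-2\right) 5^{2} \left(-2\right) = - \left(-2\right) 25 \left(-2\right) = \left(-1\right) \left(-50\right) \left(-2\right) = 50 \left(-2\right) = -100$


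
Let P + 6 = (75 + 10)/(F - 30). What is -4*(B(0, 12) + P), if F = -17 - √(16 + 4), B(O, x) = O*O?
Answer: 68516/2189 - 680*√5/2189 ≈ 30.606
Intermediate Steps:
B(O, x) = O²
F = -17 - 2*√5 (F = -17 - √20 = -17 - 2*√5 ≈ -21.472)
P = -6 + 85/(-47 - 2*√5) (P = -6 + (75 + 10)/((-17 - 2*√5) - 30) = -6 + 85/(-47 - 2*√5) ≈ -7.6514)
-4*(B(0, 12) + P) = -4*(0² + (-17129/2189 + 170*√5/2189)) = -4*(0 + (-17129/2189 + 170*√5/2189)) = -4*(-17129/2189 + 170*√5/2189) = 68516/2189 - 680*√5/2189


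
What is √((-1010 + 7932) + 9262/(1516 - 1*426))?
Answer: √2058530945/545 ≈ 83.250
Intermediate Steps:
√((-1010 + 7932) + 9262/(1516 - 1*426)) = √(6922 + 9262/(1516 - 426)) = √(6922 + 9262/1090) = √(6922 + 9262*(1/1090)) = √(6922 + 4631/545) = √(3777121/545) = √2058530945/545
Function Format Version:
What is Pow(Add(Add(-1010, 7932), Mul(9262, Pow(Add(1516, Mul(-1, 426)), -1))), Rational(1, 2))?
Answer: Mul(Rational(1, 545), Pow(2058530945, Rational(1, 2))) ≈ 83.250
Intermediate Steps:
Pow(Add(Add(-1010, 7932), Mul(9262, Pow(Add(1516, Mul(-1, 426)), -1))), Rational(1, 2)) = Pow(Add(6922, Mul(9262, Pow(Add(1516, -426), -1))), Rational(1, 2)) = Pow(Add(6922, Mul(9262, Pow(1090, -1))), Rational(1, 2)) = Pow(Add(6922, Mul(9262, Rational(1, 1090))), Rational(1, 2)) = Pow(Add(6922, Rational(4631, 545)), Rational(1, 2)) = Pow(Rational(3777121, 545), Rational(1, 2)) = Mul(Rational(1, 545), Pow(2058530945, Rational(1, 2)))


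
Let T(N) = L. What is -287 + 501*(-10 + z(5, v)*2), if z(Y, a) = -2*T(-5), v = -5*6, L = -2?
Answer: -1289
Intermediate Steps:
T(N) = -2
v = -30
z(Y, a) = 4 (z(Y, a) = -2*(-2) = 4)
-287 + 501*(-10 + z(5, v)*2) = -287 + 501*(-10 + 4*2) = -287 + 501*(-10 + 8) = -287 + 501*(-2) = -287 - 1002 = -1289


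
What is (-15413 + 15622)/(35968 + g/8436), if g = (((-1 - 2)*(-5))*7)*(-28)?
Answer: 146927/25285259 ≈ 0.0058108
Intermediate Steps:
g = -2940 (g = (-3*(-5)*7)*(-28) = (15*7)*(-28) = 105*(-28) = -2940)
(-15413 + 15622)/(35968 + g/8436) = (-15413 + 15622)/(35968 - 2940/8436) = 209/(35968 - 2940*1/8436) = 209/(35968 - 245/703) = 209/(25285259/703) = 209*(703/25285259) = 146927/25285259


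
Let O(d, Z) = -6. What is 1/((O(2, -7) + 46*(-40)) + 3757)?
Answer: 1/1911 ≈ 0.00052329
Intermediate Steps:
1/((O(2, -7) + 46*(-40)) + 3757) = 1/((-6 + 46*(-40)) + 3757) = 1/((-6 - 1840) + 3757) = 1/(-1846 + 3757) = 1/1911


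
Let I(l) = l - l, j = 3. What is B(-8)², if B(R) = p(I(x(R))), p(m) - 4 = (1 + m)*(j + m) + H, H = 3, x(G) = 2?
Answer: 100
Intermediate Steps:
I(l) = 0
p(m) = 7 + (1 + m)*(3 + m) (p(m) = 4 + ((1 + m)*(3 + m) + 3) = 4 + (3 + (1 + m)*(3 + m)) = 7 + (1 + m)*(3 + m))
B(R) = 10 (B(R) = 10 + 0² + 4*0 = 10 + 0 + 0 = 10)
B(-8)² = 10² = 100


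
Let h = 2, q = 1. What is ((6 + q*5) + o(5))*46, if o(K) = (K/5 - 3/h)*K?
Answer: 391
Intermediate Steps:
o(K) = K*(-3/2 + K/5) (o(K) = (K/5 - 3/2)*K = (-3/2 + K/5)*K = K*(-3/2 + K/5))
((6 + q*5) + o(5))*46 = ((6 + 1*5) + (⅒)*5*(-15 + 2*5))*46 = ((6 + 5) + (⅒)*5*(-15 + 10))*46 = (11 + (⅒)*5*(-5))*46 = (11 - 5/2)*46 = (17/2)*46 = 391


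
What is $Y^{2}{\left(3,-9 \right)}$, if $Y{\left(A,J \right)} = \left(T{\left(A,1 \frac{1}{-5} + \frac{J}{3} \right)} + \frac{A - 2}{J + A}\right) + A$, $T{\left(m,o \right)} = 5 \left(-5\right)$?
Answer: $\frac{17689}{36} \approx 491.36$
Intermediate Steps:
$T{\left(m,o \right)} = -25$
$Y{\left(A,J \right)} = -25 + A + \frac{-2 + A}{A + J}$ ($Y{\left(A,J \right)} = \left(-25 + \frac{A - 2}{J + A}\right) + A = \left(-25 + \frac{-2 + A}{A + J}\right) + A = -25 + A + \frac{-2 + A}{A + J}$)
$Y^{2}{\left(3,-9 \right)} = \left(\frac{-2 + 3^{2} - -225 - 72 + 3 \left(-9\right)}{3 - 9}\right)^{2} = \left(\frac{-2 + 9 + 225 - 72 - 27}{-6}\right)^{2} = \left(\left(- \frac{1}{6}\right) 133\right)^{2} = \left(- \frac{133}{6}\right)^{2} = \frac{17689}{36}$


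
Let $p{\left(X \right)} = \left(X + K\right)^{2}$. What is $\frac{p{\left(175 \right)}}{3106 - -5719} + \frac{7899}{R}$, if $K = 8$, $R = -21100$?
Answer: $\frac{25476369}{7448300} \approx 3.4204$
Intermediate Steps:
$p{\left(X \right)} = \left(8 + X\right)^{2}$ ($p{\left(X \right)} = \left(X + 8\right)^{2} = \left(8 + X\right)^{2}$)
$\frac{p{\left(175 \right)}}{3106 - -5719} + \frac{7899}{R} = \frac{\left(8 + 175\right)^{2}}{3106 - -5719} + \frac{7899}{-21100} = \frac{183^{2}}{3106 + 5719} + 7899 \left(- \frac{1}{21100}\right) = \frac{33489}{8825} - \frac{7899}{21100} = \frac{25476369}{7448300}$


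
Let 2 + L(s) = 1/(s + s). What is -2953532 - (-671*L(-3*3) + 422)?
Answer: -53195999/18 ≈ -2.9553e+6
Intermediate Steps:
L(s) = -2 + 1/(2*s) (L(s) = -2 + 1/(s + s) = -2 + 1/(2*s))
-2953532 - (-671*L(-3*3) + 422) = -2953532 - (-671*(-2 + 1/(2*((-3*3)))) + 422) = -2953532 - (-671*(-2 + (½)/(-9)) + 422) = -2953532 - (-671*(-2 + (½)*(-⅑)) + 422) = -2953532 - (-671*(-2 - 1/18) + 422) = -2953532 - (-671*(-37/18) + 422) = -2953532 - (24827/18 + 422) = -2953532 - 1*32423/18 = -2953532 - 32423/18 = -53195999/18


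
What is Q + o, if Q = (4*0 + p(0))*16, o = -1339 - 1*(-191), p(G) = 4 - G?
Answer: -1084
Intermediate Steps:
o = -1148 (o = -1339 + 191 = -1148)
Q = 64 (Q = (4*0 + (4 - 1*0))*16 = (0 + (4 + 0))*16 = (0 + 4)*16 = 4*16 = 64)
Q + o = 64 - 1148 = -1084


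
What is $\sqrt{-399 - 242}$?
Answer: $i \sqrt{641} \approx 25.318 i$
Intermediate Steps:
$\sqrt{-399 - 242} = \sqrt{-641} = i \sqrt{641}$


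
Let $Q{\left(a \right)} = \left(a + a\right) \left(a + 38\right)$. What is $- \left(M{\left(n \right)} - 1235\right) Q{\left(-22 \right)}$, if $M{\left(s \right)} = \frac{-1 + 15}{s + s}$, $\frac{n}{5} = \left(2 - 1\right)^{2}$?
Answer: $- \frac{4342272}{5} \approx -8.6845 \cdot 10^{5}$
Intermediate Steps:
$n = 5$ ($n = 5 \left(2 - 1\right)^{2} = 5 \cdot 1^{2} = 5 \cdot 1 = 5$)
$Q{\left(a \right)} = 2 a \left(38 + a\right)$
$M{\left(s \right)} = \frac{7}{s}$ ($M{\left(s \right)} = \frac{14}{2 s} = 14 \frac{1}{2 s} = \frac{7}{s}$)
$- \left(M{\left(n \right)} - 1235\right) Q{\left(-22 \right)} = - \left(\frac{7}{5} - 1235\right) 2 \left(-22\right) \left(38 - 22\right) = - \left(7 \cdot \frac{1}{5} - 1235\right) 2 \left(-22\right) 16 = - \left(\frac{7}{5} - 1235\right) \left(-704\right) = - \frac{\left(-6168\right) \left(-704\right)}{5} = \left(-1\right) \frac{4342272}{5} = - \frac{4342272}{5}$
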